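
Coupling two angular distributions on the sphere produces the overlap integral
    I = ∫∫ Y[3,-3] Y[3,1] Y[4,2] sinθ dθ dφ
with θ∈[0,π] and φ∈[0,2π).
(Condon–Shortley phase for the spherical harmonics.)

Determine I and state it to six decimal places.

m-sum 0 ✓  L=10 even ✓  0≤4≤6 ✓
Π(2lᵢ+1) = 7×7×9 = 441
triangle coeff Δ(3,3,4) = 1/34650
Σ_t [0,2]: t=0:+1/72 t=1:−1/16 t=2:+1/72 = -5/144
(3j)²=2/77 [(3 3 4; 0 0 0)], sign=-1
Σ_t [2,2]: t=2:+1/192 = 1/192
(3j)²=3/77 [(3 3 4; -3 1 2)], sign=+1
⇒ 4πI² = 54/121
I = (-1)√(54/121/(4π)) = -0.18845135

-0.188451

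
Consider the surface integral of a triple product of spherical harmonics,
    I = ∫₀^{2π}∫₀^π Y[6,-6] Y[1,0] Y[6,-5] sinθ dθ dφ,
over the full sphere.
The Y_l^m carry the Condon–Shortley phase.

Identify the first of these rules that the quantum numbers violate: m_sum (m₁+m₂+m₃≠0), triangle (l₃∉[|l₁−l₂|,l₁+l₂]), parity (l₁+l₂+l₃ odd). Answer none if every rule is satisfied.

Σmᵢ = -11  ✗
l₃∈[|l₁−l₂|,l₁+l₂]=[5,7], have l₃=6
Σlᵢ = 13 ⇒ odd

m_sum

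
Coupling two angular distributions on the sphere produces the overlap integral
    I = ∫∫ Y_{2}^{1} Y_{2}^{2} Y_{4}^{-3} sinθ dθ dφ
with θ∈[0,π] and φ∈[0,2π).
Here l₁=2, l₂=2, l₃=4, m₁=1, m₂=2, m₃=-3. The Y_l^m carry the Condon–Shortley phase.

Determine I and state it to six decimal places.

-0.238414

Checks pass: Σm=0; 8 even; l₃=4∈[0,4].
(2·2+1)(2·2+1)(2·4+1) = 225
Δ: 0! 4! 4! / 9! → 1/630
sum: t=0:+1/16 = 1/16
3j²(2 2 4; 0 0 0) = Δ·Π!·Σ² = 2/35  (sign +1)
sum: t=0:+1/144 = 1/144
3j²(2 2 4; 1 2 -3) = Δ·Π!·Σ² = 1/18  (sign -1)
combine: 4πI² = 225·2/35·1/18 = 5/7
take √, sign -1: I = -0.23841361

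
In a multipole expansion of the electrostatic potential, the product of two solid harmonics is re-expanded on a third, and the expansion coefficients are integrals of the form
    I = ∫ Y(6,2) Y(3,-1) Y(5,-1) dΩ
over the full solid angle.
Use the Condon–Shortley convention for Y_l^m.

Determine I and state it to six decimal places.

m-sum 0 ✓  L=14 even ✓  3≤5≤9 ✓
Π(2lᵢ+1) = 13×7×11 = 1001
triangle coeff Δ(6,3,5) = 1/675675
Σ_t [1,3]: t=1:−1/8640 t=2:+1/2304 t=3:−1/8640 = 7/34560
(3j)²=7/429 [(6 3 5; 0 0 0)], sign=-1
Σ_t [0,2]: t=0:+1/27648 t=1:−1/4320 t=2:+1/11520 = -1/9216
(3j)²=2/143 [(6 3 5; 2 -1 -1)], sign=-1
⇒ 4πI² = 98/429
I = (+1)√(98/429/(4π)) = 0.13482780

0.134828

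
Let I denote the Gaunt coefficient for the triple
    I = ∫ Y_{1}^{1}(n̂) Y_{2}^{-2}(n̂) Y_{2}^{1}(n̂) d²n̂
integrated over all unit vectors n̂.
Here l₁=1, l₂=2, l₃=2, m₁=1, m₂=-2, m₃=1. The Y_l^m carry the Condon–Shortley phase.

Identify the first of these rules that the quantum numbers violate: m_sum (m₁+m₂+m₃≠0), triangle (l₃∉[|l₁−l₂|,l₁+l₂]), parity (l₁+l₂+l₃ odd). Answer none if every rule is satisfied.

m₁+m₂+m₃ = 1 − 2 + 1 = 0  ✓
triangle: |1−2|=1 ≤ l₃=2 ≤ 1+2=3  ✓
parity: l₁+l₂+l₃ = 5 is odd  ✗

parity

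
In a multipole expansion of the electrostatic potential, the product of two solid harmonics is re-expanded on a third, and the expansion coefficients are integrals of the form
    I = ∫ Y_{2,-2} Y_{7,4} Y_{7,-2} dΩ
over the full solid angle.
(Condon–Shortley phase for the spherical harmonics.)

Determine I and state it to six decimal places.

-0.163963

Rules hold: Σm=0, L=16 even, 5≤7≤9.
N = 5·15·15 = 1125
Δ = 2!·2!·12!/17! = 1/185640
Racah Σ t=0..2: t=0:+1/2419200 t=1:−1/518400 t=2:+1/2419200 = -1/907200
⇒ 3j(2 7 7; 0 0 0)² = 56/3315, sgn +1
Racah Σ t=2..2: t=2:+1/8709120 = 1/8709120
⇒ 3j(2 7 7; -2 4 -2)² = 55/3094, sgn -1
4πI² = N·(3j₀)²·(3jₘ)² = 16500/48841
I = -1·√(0.337831/4π) = -0.16396259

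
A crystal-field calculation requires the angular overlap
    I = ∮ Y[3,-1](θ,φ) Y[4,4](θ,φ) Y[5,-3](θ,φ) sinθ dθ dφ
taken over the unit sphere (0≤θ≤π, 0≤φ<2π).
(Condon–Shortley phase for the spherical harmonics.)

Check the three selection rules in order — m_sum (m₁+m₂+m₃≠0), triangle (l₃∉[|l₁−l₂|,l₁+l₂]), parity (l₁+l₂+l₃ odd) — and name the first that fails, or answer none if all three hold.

m₁+m₂+m₃ = -1 + 4 − 3 = 0  ✓
triangle: |3−4|=1 ≤ l₃=5 ≤ 3+4=7  ✓
parity: l₁+l₂+l₃ = 12 is even  ✓

none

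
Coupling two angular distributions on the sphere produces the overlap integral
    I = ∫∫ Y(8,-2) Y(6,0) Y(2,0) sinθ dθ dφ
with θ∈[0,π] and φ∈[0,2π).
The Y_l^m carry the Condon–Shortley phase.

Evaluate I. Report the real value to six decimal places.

0.000000

Σmᵢ = -2 ≠ 0, so the φ-integral vanishes; I = 0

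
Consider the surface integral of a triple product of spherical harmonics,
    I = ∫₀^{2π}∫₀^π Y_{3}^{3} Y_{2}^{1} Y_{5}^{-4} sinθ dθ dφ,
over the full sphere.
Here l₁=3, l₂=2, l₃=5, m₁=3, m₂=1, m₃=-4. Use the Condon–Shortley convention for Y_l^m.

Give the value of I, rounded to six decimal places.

0.219610

Checks pass: Σm=0; 10 even; l₃=5∈[1,5].
(2·3+1)(2·2+1)(2·5+1) = 385
Δ: 0! 6! 4! / 11! → 1/2310
sum: t=0:+1/144 = 1/144
3j²(3 2 5; 0 0 0) = Δ·Π!·Σ² = 10/231  (sign -1)
sum: t=0:+1/4320 = 1/4320
3j²(3 2 5; 3 1 -4) = Δ·Π!·Σ² = 2/55  (sign -1)
combine: 4πI² = 385·10/231·2/55 = 20/33
take √, sign +1: I = 0.21961050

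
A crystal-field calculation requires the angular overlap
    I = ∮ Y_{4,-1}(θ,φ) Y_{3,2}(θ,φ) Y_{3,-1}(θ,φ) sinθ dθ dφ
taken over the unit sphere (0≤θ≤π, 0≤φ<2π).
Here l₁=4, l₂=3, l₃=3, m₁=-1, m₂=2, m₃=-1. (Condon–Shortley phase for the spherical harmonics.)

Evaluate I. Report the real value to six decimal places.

Rules hold: Σm=0, L=10 even, 1≤3≤7.
N = 9·7·7 = 441
Δ = 4!·4!·2!/11! = 1/34650
Racah Σ t=1..3: t=1:−1/72 t=2:+1/16 t=3:−1/72 = 5/144
⇒ 3j(4 3 3; 0 0 0)² = 2/77, sgn -1
Racah Σ t=3..4: t=3:−1/48 t=4:+1/144 = -1/72
⇒ 3j(4 3 3; -1 2 -1)² = 16/693, sgn -1
4πI² = N·(3j₀)²·(3jₘ)² = 32/121
I = +1·√(0.264463/4π) = 0.14506992

0.145070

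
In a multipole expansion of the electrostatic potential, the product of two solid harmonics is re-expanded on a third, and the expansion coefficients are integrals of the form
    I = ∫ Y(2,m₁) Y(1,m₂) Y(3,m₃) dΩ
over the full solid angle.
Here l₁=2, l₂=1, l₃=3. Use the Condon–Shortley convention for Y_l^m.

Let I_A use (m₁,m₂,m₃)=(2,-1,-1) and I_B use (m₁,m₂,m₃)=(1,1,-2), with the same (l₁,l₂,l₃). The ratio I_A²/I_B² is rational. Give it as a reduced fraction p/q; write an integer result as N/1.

l's match ⇒ only the (l;m) 3-j factors differ between A and B.
A: triangle coeff Δ(2,1,3) = 1/105; Σ_t [0,0]: t=0:+1/48 = 1/48; (3j)²=1/105 [(2 1 3; 2 -1 -1)], sign=+1
B: triangle coeff Δ(2,1,3) = 1/105; Σ_t [0,0]: t=0:+1/12 = 1/12; (3j)²=2/21 [(2 1 3; 1 1 -2)], sign=-1
I_A²/I_B² = (1/105)/(2/21) = 1/10

1/10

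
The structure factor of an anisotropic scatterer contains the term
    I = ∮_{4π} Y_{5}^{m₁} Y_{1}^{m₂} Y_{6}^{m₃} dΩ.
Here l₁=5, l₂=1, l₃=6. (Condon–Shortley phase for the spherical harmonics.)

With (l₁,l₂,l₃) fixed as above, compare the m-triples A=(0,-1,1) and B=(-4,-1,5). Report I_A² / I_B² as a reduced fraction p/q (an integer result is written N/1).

21/55

Same 5,1,6: normalisation and zero-m 3j drop out of the ratio.
A: Δ: 0! 10! 2! / 13! → 1/858; sum: t=0:+1/28800 = 1/28800; 3j²(5 1 6; 0 -1 1) = Δ·Π!·Σ² = 7/286  (sign -1)
B: Δ: 0! 10! 2! / 13! → 1/858; sum: t=0:+1/725760 = 1/725760; 3j²(5 1 6; -4 -1 5) = Δ·Π!·Σ² = 5/78  (sign -1)
I_A²/I_B² = (7/286)/(5/78) = 21/55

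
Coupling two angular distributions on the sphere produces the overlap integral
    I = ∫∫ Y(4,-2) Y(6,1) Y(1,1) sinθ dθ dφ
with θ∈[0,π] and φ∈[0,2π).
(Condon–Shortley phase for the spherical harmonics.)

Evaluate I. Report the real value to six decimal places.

l₃=1 ∉ [2,10] — triangle fails ⇒ I = 0

0.000000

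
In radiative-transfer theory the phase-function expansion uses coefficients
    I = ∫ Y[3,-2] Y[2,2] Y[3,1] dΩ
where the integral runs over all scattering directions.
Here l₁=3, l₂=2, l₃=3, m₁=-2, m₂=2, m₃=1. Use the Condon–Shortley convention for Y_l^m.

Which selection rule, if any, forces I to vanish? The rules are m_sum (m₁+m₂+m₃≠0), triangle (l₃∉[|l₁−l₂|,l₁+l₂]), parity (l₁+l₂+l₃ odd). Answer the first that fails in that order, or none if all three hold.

Σmᵢ = 1  ✗
l₃∈[|l₁−l₂|,l₁+l₂]=[1,5], have l₃=3
Σlᵢ = 8 ⇒ even

m_sum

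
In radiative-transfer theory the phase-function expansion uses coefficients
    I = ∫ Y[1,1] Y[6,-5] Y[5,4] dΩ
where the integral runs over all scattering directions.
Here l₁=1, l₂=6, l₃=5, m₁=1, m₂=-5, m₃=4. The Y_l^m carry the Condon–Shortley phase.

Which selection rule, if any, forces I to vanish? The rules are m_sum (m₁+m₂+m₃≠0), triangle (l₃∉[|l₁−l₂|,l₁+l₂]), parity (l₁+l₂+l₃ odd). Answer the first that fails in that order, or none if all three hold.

none

m₁+m₂+m₃ = 1 − 5 + 4 = 0  ✓
triangle: |1−6|=5 ≤ l₃=5 ≤ 1+6=7  ✓
parity: l₁+l₂+l₃ = 12 is even  ✓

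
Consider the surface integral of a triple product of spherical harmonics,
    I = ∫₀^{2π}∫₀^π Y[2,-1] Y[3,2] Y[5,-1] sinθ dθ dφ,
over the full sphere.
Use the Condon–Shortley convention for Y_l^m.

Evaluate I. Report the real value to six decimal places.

Checks pass: Σm=0; 10 even; l₃=5∈[1,5].
(2·2+1)(2·3+1)(2·5+1) = 385
Δ: 0! 4! 6! / 11! → 1/2310
sum: t=0:+1/144 = 1/144
3j²(2 3 5; 0 0 0) = Δ·Π!·Σ² = 10/231  (sign -1)
sum: t=0:+1/720 = 1/720
3j²(2 3 5; -1 2 -1) = Δ·Π!·Σ² = 4/385  (sign +1)
combine: 4πI² = 385·10/231·4/385 = 40/231
take √, sign -1: I = -0.11738675

-0.117387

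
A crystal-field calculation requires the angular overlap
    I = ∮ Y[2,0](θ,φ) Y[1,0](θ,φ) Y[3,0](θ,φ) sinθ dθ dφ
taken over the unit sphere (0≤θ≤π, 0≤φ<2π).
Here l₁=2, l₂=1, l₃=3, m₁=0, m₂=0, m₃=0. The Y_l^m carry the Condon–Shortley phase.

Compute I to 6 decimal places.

0.247767

m-sum 0 ✓  L=6 even ✓  1≤3≤3 ✓
Π(2lᵢ+1) = 5×3×7 = 105
triangle coeff Δ(2,1,3) = 1/105
Σ_t [0,0]: t=0:+1/4 = 1/4
(3j)²=3/35 [(2 1 3; 0 0 0)], sign=-1
(m-triple is (0,0,0) — same symbol as above.)
⇒ 4πI² = 27/35
I = (+1)√(27/35/(4π)) = 0.24776670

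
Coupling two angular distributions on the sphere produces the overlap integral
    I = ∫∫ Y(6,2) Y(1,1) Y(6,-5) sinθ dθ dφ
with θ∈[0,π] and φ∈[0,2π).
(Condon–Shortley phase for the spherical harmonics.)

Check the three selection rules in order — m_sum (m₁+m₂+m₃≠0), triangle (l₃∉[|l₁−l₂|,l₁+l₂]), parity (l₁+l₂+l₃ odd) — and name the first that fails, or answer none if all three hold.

m_sum

m₁+m₂+m₃ = 2 + 1 − 5 = -2  ✗
triangle: |6−1|=5 ≤ l₃=6 ≤ 6+1=7
parity: l₁+l₂+l₃ = 13 is odd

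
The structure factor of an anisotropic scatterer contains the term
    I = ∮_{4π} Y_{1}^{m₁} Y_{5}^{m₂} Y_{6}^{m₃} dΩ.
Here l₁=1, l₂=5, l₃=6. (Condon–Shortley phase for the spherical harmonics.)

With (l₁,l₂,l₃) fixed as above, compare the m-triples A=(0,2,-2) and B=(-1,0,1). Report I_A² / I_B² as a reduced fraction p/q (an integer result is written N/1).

32/21

Shared (l₁,l₂,l₃)=(1,5,6): N and (l;000)² cancel in I_A²/I_B².
A: Δ = 0!·2!·10!/13! = 1/858; Racah Σ t=0..0: t=0:+1/30240 = 1/30240; ⇒ 3j(1 5 6; 0 2 -2)² = 16/429, sgn +1
B: Δ = 0!·2!·10!/13! = 1/858; Racah Σ t=0..0: t=0:+1/28800 = 1/28800; ⇒ 3j(1 5 6; -1 0 1)² = 7/286, sgn -1
I_A²/I_B² = (16/429)/(7/286) = 32/21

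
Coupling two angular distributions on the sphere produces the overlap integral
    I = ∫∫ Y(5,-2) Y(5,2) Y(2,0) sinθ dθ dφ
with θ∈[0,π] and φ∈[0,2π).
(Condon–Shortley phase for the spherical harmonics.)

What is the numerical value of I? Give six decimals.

0.097044

Checks pass: Σm=0; 12 even; l₃=2∈[0,10].
(2·5+1)(2·5+1)(2·2+1) = 605
Δ: 8! 2! 2! / 13! → 1/38610
sum: t=3:−1/2880 t=4:+1/576 t=5:−1/2880 = 1/960
3j²(5 5 2; 0 0 0) = Δ·Π!·Σ² = 10/429  (sign +1)
sum: t=5:−1/2880 t=6:+1/1440 t=7:−1/20160 = 1/3360
3j²(5 5 2; -2 2 0) = Δ·Π!·Σ² = 6/715  (sign +1)
combine: 4πI² = 605·10/429·6/715 = 20/169
take √, sign +1: I = 0.09704356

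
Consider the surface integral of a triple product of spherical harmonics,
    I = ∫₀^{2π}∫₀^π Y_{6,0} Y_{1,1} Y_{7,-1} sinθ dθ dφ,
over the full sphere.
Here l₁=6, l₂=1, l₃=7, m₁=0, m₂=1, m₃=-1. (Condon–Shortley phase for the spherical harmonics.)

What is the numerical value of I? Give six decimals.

-0.185147

m-sum 0 ✓  L=14 even ✓  5≤7≤7 ✓
Π(2lᵢ+1) = 13×3×15 = 585
triangle coeff Δ(6,1,7) = 1/1365
Σ_t [0,0]: t=0:+1/518400 = 1/518400
(3j)²=7/195 [(6 1 7; 0 0 0)], sign=-1
Σ_t [0,0]: t=0:+1/1036800 = 1/1036800
(3j)²=4/195 [(6 1 7; 0 1 -1)], sign=+1
⇒ 4πI² = 28/65
I = (-1)√(28/65/(4π)) = -0.18514731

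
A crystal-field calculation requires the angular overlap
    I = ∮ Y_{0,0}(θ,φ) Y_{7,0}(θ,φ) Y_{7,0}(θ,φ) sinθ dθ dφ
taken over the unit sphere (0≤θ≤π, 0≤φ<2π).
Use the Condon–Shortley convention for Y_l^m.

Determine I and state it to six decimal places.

Checks pass: Σm=0; 14 even; l₃=7∈[7,7].
(2·0+1)(2·7+1)(2·7+1) = 225
Δ: 0! 0! 14! / 15! → 1/15
sum: t=0:+1/25401600 = 1/25401600
3j²(0 7 7; 0 0 0) = Δ·Π!·Σ² = 1/15  (sign -1)
(m-triple is (0,0,0) — same symbol as above.)
combine: 4πI² = 225·1/15·1/15 = 1/1
take √, sign +1: I = 0.28209479

0.282095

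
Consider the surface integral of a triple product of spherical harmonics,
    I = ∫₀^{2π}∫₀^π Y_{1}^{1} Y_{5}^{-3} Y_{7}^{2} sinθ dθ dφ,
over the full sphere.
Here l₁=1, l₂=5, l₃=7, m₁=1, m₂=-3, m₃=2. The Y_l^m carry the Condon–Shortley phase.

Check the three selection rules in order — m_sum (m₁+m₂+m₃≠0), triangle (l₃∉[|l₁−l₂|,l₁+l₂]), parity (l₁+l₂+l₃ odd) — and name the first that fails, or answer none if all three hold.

triangle

Σmᵢ = 0  ✓
l₃∈[|l₁−l₂|,l₁+l₂]=[4,6], have l₃=7  ✗
Σlᵢ = 13 ⇒ odd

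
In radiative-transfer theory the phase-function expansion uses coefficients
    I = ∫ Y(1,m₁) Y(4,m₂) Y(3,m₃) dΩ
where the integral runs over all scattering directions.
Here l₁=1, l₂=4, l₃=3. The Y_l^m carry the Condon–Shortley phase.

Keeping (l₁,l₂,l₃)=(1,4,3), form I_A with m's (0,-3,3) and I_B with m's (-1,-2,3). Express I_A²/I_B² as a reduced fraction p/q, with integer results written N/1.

7/1

l's match ⇒ only the (l;m) 3-j factors differ between A and B.
A: triangle coeff Δ(1,4,3) = 1/252; Σ_t [1,1]: t=1:−1/720 = -1/720; (3j)²=1/36 [(1 4 3; 0 -3 3)], sign=-1
B: triangle coeff Δ(1,4,3) = 1/252; Σ_t [2,2]: t=2:+1/1440 = 1/1440; (3j)²=1/252 [(1 4 3; -1 -2 3)], sign=+1
I_A²/I_B² = (1/36)/(1/252) = 7/1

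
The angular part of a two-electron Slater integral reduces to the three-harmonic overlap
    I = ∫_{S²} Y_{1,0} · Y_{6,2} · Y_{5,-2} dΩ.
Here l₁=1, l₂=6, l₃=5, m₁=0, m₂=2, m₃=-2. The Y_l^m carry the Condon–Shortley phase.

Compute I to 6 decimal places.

0.231133

Checks pass: Σm=0; 12 even; l₃=5∈[5,7].
(2·1+1)(2·6+1)(2·5+1) = 429
Δ: 2! 0! 10! / 13! → 1/858
sum: t=1:−1/14400 = -1/14400
3j²(1 6 5; 0 0 0) = Δ·Π!·Σ² = 6/143  (sign +1)
sum: t=1:−1/30240 = -1/30240
3j²(1 6 5; 0 2 -2) = Δ·Π!·Σ² = 16/429  (sign +1)
combine: 4πI² = 429·6/143·16/429 = 96/143
take √, sign +1: I = 0.23113338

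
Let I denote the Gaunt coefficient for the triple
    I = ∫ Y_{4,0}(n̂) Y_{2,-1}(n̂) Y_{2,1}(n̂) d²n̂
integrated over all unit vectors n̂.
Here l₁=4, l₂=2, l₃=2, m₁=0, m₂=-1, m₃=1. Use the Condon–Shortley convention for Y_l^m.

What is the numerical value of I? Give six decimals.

0.161197

Rules hold: Σm=0, L=8 even, 2≤2≤6.
N = 9·5·5 = 225
Δ = 4!·4!·0!/9! = 1/630
Racah Σ t=2..2: t=2:+1/16 = 1/16
⇒ 3j(4 2 2; 0 0 0)² = 2/35, sgn +1
Racah Σ t=1..1: t=1:−1/36 = -1/36
⇒ 3j(4 2 2; 0 -1 1)² = 8/315, sgn +1
4πI² = N·(3j₀)²·(3jₘ)² = 16/49
I = +1·√(0.326531/4π) = 0.16119702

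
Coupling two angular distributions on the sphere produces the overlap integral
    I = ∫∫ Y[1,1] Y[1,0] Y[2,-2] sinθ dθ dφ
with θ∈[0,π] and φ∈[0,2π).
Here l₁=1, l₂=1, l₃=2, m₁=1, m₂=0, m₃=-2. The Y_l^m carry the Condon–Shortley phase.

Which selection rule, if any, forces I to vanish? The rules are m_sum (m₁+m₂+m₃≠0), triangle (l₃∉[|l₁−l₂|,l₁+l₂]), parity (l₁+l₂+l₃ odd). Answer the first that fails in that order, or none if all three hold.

m₁+m₂+m₃ = 1 + 0 − 2 = -1  ✗
triangle: |1−1|=0 ≤ l₃=2 ≤ 1+1=2
parity: l₁+l₂+l₃ = 4 is even

m_sum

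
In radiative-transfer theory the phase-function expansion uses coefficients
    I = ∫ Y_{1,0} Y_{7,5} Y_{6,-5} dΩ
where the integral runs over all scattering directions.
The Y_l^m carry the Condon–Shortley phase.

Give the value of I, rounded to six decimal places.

m-sum 0 ✓  L=14 even ✓  6≤6≤8 ✓
Π(2lᵢ+1) = 3×15×13 = 585
triangle coeff Δ(1,7,6) = 1/1365
Σ_t [1,1]: t=1:−1/518400 = -1/518400
(3j)²=7/195 [(1 7 6; 0 0 0)], sign=-1
Σ_t [1,1]: t=1:−1/39916800 = -1/39916800
(3j)²=8/455 [(1 7 6; 0 5 -5)], sign=+1
⇒ 4πI² = 24/65
I = (-1)√(24/65/(4π)) = -0.17141310

-0.171413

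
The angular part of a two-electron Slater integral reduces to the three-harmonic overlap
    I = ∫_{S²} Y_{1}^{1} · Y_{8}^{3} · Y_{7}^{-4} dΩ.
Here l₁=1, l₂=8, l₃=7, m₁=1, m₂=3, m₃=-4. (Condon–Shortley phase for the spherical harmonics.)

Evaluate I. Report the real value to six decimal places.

Rules hold: Σm=0, L=16 even, 7≤7≤9.
N = 3·17·15 = 765
Δ = 2!·0!·14!/17! = 1/2040
Racah Σ t=1..1: t=1:−1/25401600 = -1/25401600
⇒ 3j(1 8 7; 0 0 0)² = 8/255, sgn +1
Racah Σ t=0..0: t=0:+1/479001600 = 1/479001600
⇒ 3j(1 8 7; 1 3 -4)² = 1/204, sgn -1
4πI² = N·(3j₀)²·(3jₘ)² = 2/17
I = -1·√(0.117647/4π) = -0.09675772

-0.096758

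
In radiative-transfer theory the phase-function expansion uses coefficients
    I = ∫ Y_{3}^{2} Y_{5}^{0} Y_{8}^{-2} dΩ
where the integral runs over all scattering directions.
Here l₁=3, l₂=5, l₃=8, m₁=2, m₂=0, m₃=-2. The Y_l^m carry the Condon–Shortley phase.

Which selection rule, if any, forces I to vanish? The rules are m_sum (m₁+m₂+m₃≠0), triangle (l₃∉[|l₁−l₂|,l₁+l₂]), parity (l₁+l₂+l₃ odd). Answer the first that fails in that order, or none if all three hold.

m₁+m₂+m₃ = 2 + 0 − 2 = 0  ✓
triangle: |3−5|=2 ≤ l₃=8 ≤ 3+5=8  ✓
parity: l₁+l₂+l₃ = 16 is even  ✓

none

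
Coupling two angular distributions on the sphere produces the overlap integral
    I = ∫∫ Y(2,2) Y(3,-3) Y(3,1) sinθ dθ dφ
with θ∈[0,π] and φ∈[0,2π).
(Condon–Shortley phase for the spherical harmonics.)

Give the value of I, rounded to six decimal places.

Rules hold: Σm=0, L=8 even, 1≤3≤5.
N = 5·7·7 = 245
Δ = 2!·2!·4!/9! = 1/3780
Racah Σ t=0..2: t=0:+1/24 t=1:−1/4 t=2:+1/24 = -1/6
⇒ 3j(2 3 3; 0 0 0)² = 4/105, sgn +1
Racah Σ t=0..0: t=0:+1/96 = 1/96
⇒ 3j(2 3 3; 2 -3 1)² = 1/42, sgn +1
4πI² = N·(3j₀)²·(3jₘ)² = 2/9
I = +1·√(0.222222/4π) = 0.13298076

0.132981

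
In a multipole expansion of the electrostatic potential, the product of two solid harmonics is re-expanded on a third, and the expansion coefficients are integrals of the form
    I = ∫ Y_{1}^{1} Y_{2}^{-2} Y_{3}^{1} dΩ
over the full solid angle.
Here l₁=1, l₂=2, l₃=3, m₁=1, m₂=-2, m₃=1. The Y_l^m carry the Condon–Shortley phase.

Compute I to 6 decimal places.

Checks pass: Σm=0; 6 even; l₃=3∈[1,3].
(2·1+1)(2·2+1)(2·3+1) = 105
Δ: 0! 2! 4! / 7! → 1/105
sum: t=0:+1/4 = 1/4
3j²(1 2 3; 0 0 0) = Δ·Π!·Σ² = 3/35  (sign -1)
sum: t=0:+1/48 = 1/48
3j²(1 2 3; 1 -2 1) = Δ·Π!·Σ² = 1/105  (sign +1)
combine: 4πI² = 105·3/35·1/105 = 3/35
take √, sign -1: I = -0.08258890

-0.082589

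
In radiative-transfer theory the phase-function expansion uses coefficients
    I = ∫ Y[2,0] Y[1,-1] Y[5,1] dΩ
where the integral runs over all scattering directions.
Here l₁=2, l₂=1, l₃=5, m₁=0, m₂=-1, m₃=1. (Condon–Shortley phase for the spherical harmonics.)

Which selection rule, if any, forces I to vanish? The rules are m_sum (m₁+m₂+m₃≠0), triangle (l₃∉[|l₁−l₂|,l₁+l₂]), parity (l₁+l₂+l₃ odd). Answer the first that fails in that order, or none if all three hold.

m₁+m₂+m₃ = 0 − 1 + 1 = 0  ✓
triangle: |2−1|=1 ≤ l₃=5 ≤ 2+1=3  ✗
parity: l₁+l₂+l₃ = 8 is even

triangle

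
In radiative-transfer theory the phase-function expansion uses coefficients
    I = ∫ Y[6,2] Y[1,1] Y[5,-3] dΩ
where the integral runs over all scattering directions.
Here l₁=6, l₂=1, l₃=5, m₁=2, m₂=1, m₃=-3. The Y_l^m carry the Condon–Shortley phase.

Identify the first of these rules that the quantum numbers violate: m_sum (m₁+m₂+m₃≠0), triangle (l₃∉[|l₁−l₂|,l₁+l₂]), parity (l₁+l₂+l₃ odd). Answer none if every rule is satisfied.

none

azimuthal sum: 2 + 1 − 3 = 0  ✓
5 ≤ 5 ≤ 7 (triangle on l)  ✓
L = 6 + 1 + 5 = 12 (even)  ✓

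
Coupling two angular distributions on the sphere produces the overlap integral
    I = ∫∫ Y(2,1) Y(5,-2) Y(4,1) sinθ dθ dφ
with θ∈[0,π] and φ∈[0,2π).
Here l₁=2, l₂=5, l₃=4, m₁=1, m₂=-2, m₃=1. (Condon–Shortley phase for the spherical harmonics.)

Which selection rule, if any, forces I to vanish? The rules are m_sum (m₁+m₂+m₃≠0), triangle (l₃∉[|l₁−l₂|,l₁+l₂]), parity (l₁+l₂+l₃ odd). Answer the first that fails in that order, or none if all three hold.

Σmᵢ = 0  ✓
l₃∈[|l₁−l₂|,l₁+l₂]=[3,7], have l₃=4  ✓
Σlᵢ = 11 ⇒ odd  ✗

parity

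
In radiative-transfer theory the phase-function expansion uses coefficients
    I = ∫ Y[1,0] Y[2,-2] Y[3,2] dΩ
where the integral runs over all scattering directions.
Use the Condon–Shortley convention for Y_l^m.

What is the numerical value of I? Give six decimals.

Rules hold: Σm=0, L=6 even, 1≤3≤3.
N = 3·5·7 = 105
Δ = 0!·2!·4!/7! = 1/105
Racah Σ t=0..0: t=0:+1/4 = 1/4
⇒ 3j(1 2 3; 0 0 0)² = 3/35, sgn -1
Racah Σ t=0..0: t=0:+1/24 = 1/24
⇒ 3j(1 2 3; 0 -2 2)² = 1/21, sgn -1
4πI² = N·(3j₀)²·(3jₘ)² = 3/7
I = +1·√(0.428571/4π) = 0.18467439

0.184674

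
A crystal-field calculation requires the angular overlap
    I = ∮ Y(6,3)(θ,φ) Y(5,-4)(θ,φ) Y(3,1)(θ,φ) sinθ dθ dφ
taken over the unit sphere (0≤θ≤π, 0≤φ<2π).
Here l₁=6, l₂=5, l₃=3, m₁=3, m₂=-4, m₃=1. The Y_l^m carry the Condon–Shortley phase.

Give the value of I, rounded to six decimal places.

Rules hold: Σm=0, L=14 even, 1≤3≤11.
N = 13·11·7 = 1001
Δ = 8!·4!·2!/15! = 1/675675
Racah Σ t=3..5: t=3:−1/8640 t=4:+1/2304 t=5:−1/8640 = 7/34560
⇒ 3j(6 5 3; 0 0 0)² = 7/429, sgn -1
Racah Σ t=0..1: t=0:+1/241920 t=1:−1/40320 = -1/48384
⇒ 3j(6 5 3; 3 -4 1)² = 24/1001, sgn -1
4πI² = N·(3j₀)²·(3jₘ)² = 56/143
I = +1·√(0.391608/4π) = 0.17653103

0.176531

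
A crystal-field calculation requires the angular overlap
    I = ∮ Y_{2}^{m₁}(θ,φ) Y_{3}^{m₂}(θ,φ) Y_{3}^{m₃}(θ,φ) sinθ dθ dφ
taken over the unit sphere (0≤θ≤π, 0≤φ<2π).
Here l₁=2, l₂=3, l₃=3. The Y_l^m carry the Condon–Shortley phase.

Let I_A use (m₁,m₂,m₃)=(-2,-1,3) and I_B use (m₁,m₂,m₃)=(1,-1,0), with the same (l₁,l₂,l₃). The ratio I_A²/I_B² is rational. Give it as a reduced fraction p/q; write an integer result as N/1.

Shared (l₁,l₂,l₃)=(2,3,3): N and (l;000)² cancel in I_A²/I_B².
A: Δ = 2!·2!·4!/9! = 1/3780; Racah Σ t=2..2: t=2:+1/96 = 1/96; ⇒ 3j(2 3 3; -2 -1 3)² = 1/42, sgn +1
B: Δ = 2!·2!·4!/9! = 1/3780; Racah Σ t=0..1: t=0:+1/8 t=1:−1/12 = 1/24; ⇒ 3j(2 3 3; 1 -1 0)² = 1/210, sgn -1
I_A²/I_B² = (1/42)/(1/210) = 5/1

5/1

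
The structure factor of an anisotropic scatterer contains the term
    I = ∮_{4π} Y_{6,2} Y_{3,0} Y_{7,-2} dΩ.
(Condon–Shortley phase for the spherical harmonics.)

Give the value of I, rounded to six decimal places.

Checks pass: Σm=0; 16 even; l₃=7∈[3,9].
(2·6+1)(2·3+1)(2·7+1) = 1365
Δ: 2! 10! 4! / 17! → 1/2042040
sum: t=0:+1/207360 t=1:−1/57600 t=2:+1/207360 = -1/129600
3j²(6 3 7; 0 0 0) = Δ·Π!·Σ² = 168/12155  (sign +1)
sum: t=0:+1/207360 t=1:−1/120960 t=2:+1/967680 = -1/414720
3j²(6 3 7; 2 0 -2) = Δ·Π!·Σ² = 21/4862  (sign +1)
combine: 4πI² = 1365·168/12155·21/4862 = 37044/454597
take √, sign +1: I = 0.08052685

0.080527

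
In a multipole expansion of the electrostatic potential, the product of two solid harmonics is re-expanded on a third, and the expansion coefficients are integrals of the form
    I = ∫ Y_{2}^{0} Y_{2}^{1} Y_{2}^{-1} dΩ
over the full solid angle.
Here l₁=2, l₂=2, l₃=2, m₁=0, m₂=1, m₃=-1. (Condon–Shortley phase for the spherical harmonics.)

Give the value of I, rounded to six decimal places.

-0.090112

m-sum 0 ✓  L=6 even ✓  0≤2≤4 ✓
Π(2lᵢ+1) = 5×5×5 = 125
triangle coeff Δ(2,2,2) = 1/630
Σ_t [0,2]: t=0:+1/8 t=1:−1/1 t=2:+1/8 = -3/4
(3j)²=2/35 [(2 2 2; 0 0 0)], sign=-1
Σ_t [1,2]: t=1:−1/2 t=2:+1/4 = -1/4
(3j)²=1/70 [(2 2 2; 0 1 -1)], sign=+1
⇒ 4πI² = 5/49
I = (-1)√(5/49/(4π)) = -0.09011188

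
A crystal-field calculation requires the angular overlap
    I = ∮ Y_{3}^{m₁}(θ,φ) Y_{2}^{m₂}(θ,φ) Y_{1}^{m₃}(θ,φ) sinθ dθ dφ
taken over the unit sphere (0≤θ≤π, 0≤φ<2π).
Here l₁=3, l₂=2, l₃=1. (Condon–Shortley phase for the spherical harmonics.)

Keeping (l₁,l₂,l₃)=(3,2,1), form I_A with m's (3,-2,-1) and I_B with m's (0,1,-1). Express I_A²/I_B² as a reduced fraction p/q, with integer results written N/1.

5/1

Shared (l₁,l₂,l₃)=(3,2,1): N and (l;000)² cancel in I_A²/I_B².
A: Δ = 4!·2!·0!/7! = 1/105; Racah Σ t=0..0: t=0:+1/48 = 1/48; ⇒ 3j(3 2 1; 3 -2 -1)² = 1/7, sgn +1
B: Δ = 4!·2!·0!/7! = 1/105; Racah Σ t=3..3: t=3:−1/12 = -1/12; ⇒ 3j(3 2 1; 0 1 -1)² = 1/35, sgn -1
I_A²/I_B² = (1/7)/(1/35) = 5/1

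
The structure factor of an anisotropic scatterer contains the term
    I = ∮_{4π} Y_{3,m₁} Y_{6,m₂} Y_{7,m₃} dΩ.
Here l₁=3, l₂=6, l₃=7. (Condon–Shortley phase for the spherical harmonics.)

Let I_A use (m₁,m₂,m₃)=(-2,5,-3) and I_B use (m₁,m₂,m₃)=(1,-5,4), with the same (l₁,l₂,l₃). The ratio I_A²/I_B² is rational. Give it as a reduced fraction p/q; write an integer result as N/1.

1805/3718

l's match ⇒ only the (l;m) 3-j factors differ between A and B.
A: triangle coeff Δ(3,6,7) = 1/2042040; Σ_t [1,2]: t=1:−1/87091200 t=2:+1/4354560 = 19/87091200; (3j)²=361/37128 [(3 6 7; -2 5 -3)], sign=+1
B: triangle coeff Δ(3,6,7) = 1/2042040; Σ_t [0,1]: t=0:+1/2903040 t=1:−1/21772800 = 13/43545600; (3j)²=143/7140 [(3 6 7; 1 -5 4)], sign=-1
I_A²/I_B² = (361/37128)/(143/7140) = 1805/3718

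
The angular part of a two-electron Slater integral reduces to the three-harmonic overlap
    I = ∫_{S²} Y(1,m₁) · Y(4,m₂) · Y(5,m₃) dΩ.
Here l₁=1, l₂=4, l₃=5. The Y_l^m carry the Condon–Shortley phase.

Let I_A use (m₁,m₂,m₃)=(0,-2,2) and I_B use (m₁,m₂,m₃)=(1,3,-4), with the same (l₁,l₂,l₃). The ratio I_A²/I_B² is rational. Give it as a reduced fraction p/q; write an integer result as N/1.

7/12

Same 1,4,5: normalisation and zero-m 3j drop out of the ratio.
A: Δ: 0! 2! 8! / 11! → 1/495; sum: t=0:+1/1440 = 1/1440; 3j²(1 4 5; 0 -2 2) = Δ·Π!·Σ² = 7/165  (sign -1)
B: Δ: 0! 2! 8! / 11! → 1/495; sum: t=0:+1/10080 = 1/10080; 3j²(1 4 5; 1 3 -4) = Δ·Π!·Σ² = 4/55  (sign -1)
I_A²/I_B² = (7/165)/(4/55) = 7/12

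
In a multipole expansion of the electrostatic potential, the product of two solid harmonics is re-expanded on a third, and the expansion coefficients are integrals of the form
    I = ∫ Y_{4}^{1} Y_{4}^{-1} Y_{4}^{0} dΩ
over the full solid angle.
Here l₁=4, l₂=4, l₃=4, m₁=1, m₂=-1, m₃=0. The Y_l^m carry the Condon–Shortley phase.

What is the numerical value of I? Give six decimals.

Checks pass: Σm=0; 12 even; l₃=4∈[0,8].
(2·4+1)(2·4+1)(2·4+1) = 729
Δ: 4! 4! 4! / 13! → 1/450450
sum: t=0:+1/13824 t=1:−1/216 t=2:+1/64 t=3:−1/216 t=4:+1/13824 = 5/768
3j²(4 4 4; 0 0 0) = Δ·Π!·Σ² = 18/1001  (sign +1)
sum: t=0:+1/864 t=1:−1/96 t=2:+1/144 t=3:−1/3456 = -1/384
3j²(4 4 4; 1 -1 0) = Δ·Π!·Σ² = 9/2002  (sign -1)
combine: 4πI² = 729·18/1001·9/2002 = 59049/1002001
take √, sign -1: I = -0.06848055

-0.068481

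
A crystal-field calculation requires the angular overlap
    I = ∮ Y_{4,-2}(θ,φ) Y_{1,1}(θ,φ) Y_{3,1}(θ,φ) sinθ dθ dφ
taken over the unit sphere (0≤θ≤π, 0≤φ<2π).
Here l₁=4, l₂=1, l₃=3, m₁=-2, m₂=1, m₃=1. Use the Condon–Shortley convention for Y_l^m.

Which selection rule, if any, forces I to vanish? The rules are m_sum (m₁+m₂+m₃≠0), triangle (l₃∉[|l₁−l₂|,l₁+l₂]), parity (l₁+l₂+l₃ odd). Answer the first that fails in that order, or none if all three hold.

none

m₁+m₂+m₃ = -2 + 1 + 1 = 0  ✓
triangle: |4−1|=3 ≤ l₃=3 ≤ 4+1=5  ✓
parity: l₁+l₂+l₃ = 8 is even  ✓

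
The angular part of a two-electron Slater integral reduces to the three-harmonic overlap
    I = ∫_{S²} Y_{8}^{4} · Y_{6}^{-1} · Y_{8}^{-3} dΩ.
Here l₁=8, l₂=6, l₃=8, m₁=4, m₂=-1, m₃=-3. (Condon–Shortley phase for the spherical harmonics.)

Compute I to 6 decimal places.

0.037448

m-sum 0 ✓  L=22 even ✓  2≤8≤14 ✓
Π(2lᵢ+1) = 17×13×17 = 3757
triangle coeff Δ(8,6,8) = 1/13742520792
Σ_t [0,6]: t=0:+1/41803776000 t=1:−1/435456000 t=2:+1/39813120 t=3:−1/18662400 t=4:+1/39813120 t=5:−1/435456000 t=6:+1/41803776000 = -11/1393459200
(3j)²=600/96577 [(8 6 8; 0 0 0)], sign=-1
Σ_t [0,4]: t=0:+1/1492992000 t=1:−1/174182400 t=2:+1/139345920 t=3:−1/627056640 t=4:+1/20901888000 = 1/1791590400
(3j)²=875/1158924 [(8 6 8; 4 -1 -3)], sign=-1
⇒ 4πI² = 43750/2482597
I = (+1)√(43750/2482597/(4π)) = 0.03744820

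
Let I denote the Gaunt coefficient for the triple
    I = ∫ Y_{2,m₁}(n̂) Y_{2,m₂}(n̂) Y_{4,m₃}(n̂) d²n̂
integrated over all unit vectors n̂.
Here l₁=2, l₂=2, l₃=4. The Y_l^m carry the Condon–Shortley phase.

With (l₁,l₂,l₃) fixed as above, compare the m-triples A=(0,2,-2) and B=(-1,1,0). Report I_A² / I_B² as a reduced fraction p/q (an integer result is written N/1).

15/16

Shared (l₁,l₂,l₃)=(2,2,4): N and (l;000)² cancel in I_A²/I_B².
A: Δ = 0!·4!·4!/9! = 1/630; Racah Σ t=0..0: t=0:+1/96 = 1/96; ⇒ 3j(2 2 4; 0 2 -2)² = 1/42, sgn +1
B: Δ = 0!·4!·4!/9! = 1/630; Racah Σ t=0..0: t=0:+1/36 = 1/36; ⇒ 3j(2 2 4; -1 1 0)² = 8/315, sgn +1
I_A²/I_B² = (1/42)/(8/315) = 15/16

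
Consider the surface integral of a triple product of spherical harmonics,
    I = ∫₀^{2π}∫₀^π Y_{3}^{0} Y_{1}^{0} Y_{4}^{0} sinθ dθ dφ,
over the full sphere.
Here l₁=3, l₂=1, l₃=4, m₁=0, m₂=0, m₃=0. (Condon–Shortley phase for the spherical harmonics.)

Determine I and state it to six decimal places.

m-sum 0 ✓  L=8 even ✓  2≤4≤4 ✓
Π(2lᵢ+1) = 7×3×9 = 189
triangle coeff Δ(3,1,4) = 1/252
Σ_t [0,0]: t=0:+1/36 = 1/36
(3j)²=4/63 [(3 1 4; 0 0 0)], sign=+1
(m-triple is (0,0,0) — same symbol as above.)
⇒ 4πI² = 16/21
I = (+1)√(16/21/(4π)) = 0.24623252

0.246233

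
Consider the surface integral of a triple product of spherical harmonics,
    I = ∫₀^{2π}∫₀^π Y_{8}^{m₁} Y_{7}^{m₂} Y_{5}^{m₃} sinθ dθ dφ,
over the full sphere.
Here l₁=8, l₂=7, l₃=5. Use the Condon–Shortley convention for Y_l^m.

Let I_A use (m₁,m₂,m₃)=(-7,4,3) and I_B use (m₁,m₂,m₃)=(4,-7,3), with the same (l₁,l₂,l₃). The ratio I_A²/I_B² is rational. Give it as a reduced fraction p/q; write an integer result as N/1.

l's match ⇒ only the (l;m) 3-j factors differ between A and B.
A: triangle coeff Δ(8,7,5) = 1/814773960; Σ_t [9,10]: t=9:−1/1045094400 t=10:+1/2612736000 = -1/1741824000; (3j)²=33/3230 [(8 7 5; -7 4 3)], sign=-1
B: triangle coeff Δ(8,7,5) = 1/814773960; Σ_t [0,0]: t=0:+1/4180377600 = 1/4180377600; (3j)²=11/1938 [(8 7 5; 4 -7 3)], sign=+1
I_A²/I_B² = (33/3230)/(11/1938) = 9/5

9/5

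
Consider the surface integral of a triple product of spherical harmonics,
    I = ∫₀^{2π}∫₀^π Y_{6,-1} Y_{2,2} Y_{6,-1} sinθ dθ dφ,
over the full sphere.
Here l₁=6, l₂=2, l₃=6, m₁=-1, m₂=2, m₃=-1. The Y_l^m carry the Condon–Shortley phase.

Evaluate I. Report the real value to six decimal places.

0.196649

m-sum 0 ✓  L=14 even ✓  4≤6≤8 ✓
Π(2lᵢ+1) = 13×5×13 = 845
triangle coeff Δ(6,2,6) = 1/90090
Σ_t [0,2]: t=0:+1/69120 t=1:−1/14400 t=2:+1/69120 = -7/172800
(3j)²=14/715 [(6 2 6; 0 0 0)], sign=-1
Σ_t [2,2]: t=2:+1/57600 = 1/57600
(3j)²=21/715 [(6 2 6; -1 2 -1)], sign=-1
⇒ 4πI² = 294/605
I = (+1)√(294/605/(4π)) = 0.19664868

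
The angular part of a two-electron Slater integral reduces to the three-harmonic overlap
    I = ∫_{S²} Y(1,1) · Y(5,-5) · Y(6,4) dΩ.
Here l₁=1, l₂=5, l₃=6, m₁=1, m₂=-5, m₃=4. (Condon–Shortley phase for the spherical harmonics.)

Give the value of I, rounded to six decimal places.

Checks pass: Σm=0; 12 even; l₃=6∈[4,6].
(2·1+1)(2·5+1)(2·6+1) = 429
Δ: 0! 2! 10! / 13! → 1/858
sum: t=0:+1/14400 = 1/14400
3j²(1 5 6; 0 0 0) = Δ·Π!·Σ² = 6/143  (sign +1)
sum: t=0:+1/7257600 = 1/7257600
3j²(1 5 6; 1 -5 4) = Δ·Π!·Σ² = 1/858  (sign +1)
combine: 4πI² = 429·6/143·1/858 = 3/143
take √, sign +1: I = 0.04085899

0.040859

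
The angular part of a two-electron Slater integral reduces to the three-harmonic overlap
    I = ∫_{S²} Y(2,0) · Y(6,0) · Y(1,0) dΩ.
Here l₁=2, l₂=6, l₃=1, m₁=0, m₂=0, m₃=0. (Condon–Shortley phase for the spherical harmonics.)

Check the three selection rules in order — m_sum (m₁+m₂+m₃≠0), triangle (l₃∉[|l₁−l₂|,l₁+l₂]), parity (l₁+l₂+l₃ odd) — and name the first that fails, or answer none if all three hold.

triangle

Σmᵢ = 0  ✓
l₃∈[|l₁−l₂|,l₁+l₂]=[4,8], have l₃=1  ✗
Σlᵢ = 9 ⇒ odd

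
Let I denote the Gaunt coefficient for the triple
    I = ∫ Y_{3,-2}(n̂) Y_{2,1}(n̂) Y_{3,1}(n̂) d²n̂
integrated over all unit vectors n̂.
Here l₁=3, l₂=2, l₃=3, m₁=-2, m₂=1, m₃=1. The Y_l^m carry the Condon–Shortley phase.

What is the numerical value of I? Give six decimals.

0.162868

Rules hold: Σm=0, L=8 even, 1≤3≤5.
N = 7·5·7 = 245
Δ = 2!·4!·2!/9! = 1/3780
Racah Σ t=0..2: t=0:+1/24 t=1:−1/4 t=2:+1/24 = -1/6
⇒ 3j(3 2 3; 0 0 0)² = 4/105, sgn +1
Racah Σ t=1..2: t=1:−1/48 t=2:+1/12 = 1/16
⇒ 3j(3 2 3; -2 1 1)² = 1/28, sgn +1
4πI² = N·(3j₀)²·(3jₘ)² = 1/3
I = +1·√(0.333333/4π) = 0.16286750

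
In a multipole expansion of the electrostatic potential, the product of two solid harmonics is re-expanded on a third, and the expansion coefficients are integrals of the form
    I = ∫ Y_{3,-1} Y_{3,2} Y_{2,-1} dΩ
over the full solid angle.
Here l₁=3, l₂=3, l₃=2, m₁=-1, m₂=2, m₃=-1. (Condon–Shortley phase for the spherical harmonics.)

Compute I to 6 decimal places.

0.162868

Checks pass: Σm=0; 8 even; l₃=2∈[0,6].
(2·3+1)(2·3+1)(2·2+1) = 245
Δ: 4! 2! 2! / 9! → 1/3780
sum: t=1:−1/24 t=2:+1/4 t=3:−1/24 = 1/6
3j²(3 3 2; 0 0 0) = Δ·Π!·Σ² = 4/105  (sign +1)
sum: t=3:−1/12 t=4:+1/48 = -1/16
3j²(3 3 2; -1 2 -1) = Δ·Π!·Σ² = 1/28  (sign +1)
combine: 4πI² = 245·4/105·1/28 = 1/3
take √, sign +1: I = 0.16286750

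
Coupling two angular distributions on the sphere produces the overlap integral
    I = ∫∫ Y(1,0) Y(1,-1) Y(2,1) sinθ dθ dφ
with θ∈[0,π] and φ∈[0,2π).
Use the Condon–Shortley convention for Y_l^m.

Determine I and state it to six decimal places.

m-sum 0 ✓  L=4 even ✓  0≤2≤2 ✓
Π(2lᵢ+1) = 3×3×5 = 45
triangle coeff Δ(1,1,2) = 1/30
Σ_t [0,0]: t=0:+1/1 = 1/1
(3j)²=2/15 [(1 1 2; 0 0 0)], sign=+1
Σ_t [0,0]: t=0:+1/2 = 1/2
(3j)²=1/10 [(1 1 2; 0 -1 1)], sign=-1
⇒ 4πI² = 3/5
I = (-1)√(3/5/(4π)) = -0.21850969

-0.218510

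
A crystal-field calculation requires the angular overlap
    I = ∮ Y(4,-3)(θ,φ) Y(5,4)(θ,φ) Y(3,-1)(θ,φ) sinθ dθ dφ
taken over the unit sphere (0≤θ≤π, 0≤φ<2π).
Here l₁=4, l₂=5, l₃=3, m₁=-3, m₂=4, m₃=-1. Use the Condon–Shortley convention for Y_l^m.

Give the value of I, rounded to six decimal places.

Checks pass: Σm=0; 12 even; l₃=3∈[1,9].
(2·4+1)(2·5+1)(2·3+1) = 693
Δ: 6! 2! 4! / 13! → 1/180180
sum: t=2:+1/576 t=3:−1/144 t=4:+1/576 = -1/288
3j²(4 5 3; 0 0 0) = Δ·Π!·Σ² = 20/1001  (sign +1)
sum: t=5:−1/5760 t=6:+1/4320 = 1/17280
3j²(4 5 3; -3 4 -1) = Δ·Π!·Σ² = 7/4290  (sign +1)
combine: 4πI² = 693·20/1001·7/4290 = 42/1859
take √, sign +1: I = 0.04240138

0.042401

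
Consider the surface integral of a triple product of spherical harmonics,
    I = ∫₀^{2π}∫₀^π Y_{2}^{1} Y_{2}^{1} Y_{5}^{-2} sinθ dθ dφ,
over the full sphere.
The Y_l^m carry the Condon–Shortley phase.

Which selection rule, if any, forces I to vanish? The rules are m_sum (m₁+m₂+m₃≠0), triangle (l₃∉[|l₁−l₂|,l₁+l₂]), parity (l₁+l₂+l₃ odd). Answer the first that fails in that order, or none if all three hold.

azimuthal sum: 1 + 1 − 2 = 0  ✓
0 ≤ 5 ≤ 4 (triangle on l)  ✗
L = 2 + 2 + 5 = 9 (odd)

triangle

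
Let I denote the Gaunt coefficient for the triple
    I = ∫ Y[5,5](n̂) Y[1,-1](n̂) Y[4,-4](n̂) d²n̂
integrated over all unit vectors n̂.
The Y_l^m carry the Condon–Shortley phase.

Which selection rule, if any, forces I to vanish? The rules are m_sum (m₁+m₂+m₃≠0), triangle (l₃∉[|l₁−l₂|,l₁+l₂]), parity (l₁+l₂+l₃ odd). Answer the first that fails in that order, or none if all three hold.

none

azimuthal sum: 5 − 1 − 4 = 0  ✓
4 ≤ 4 ≤ 6 (triangle on l)  ✓
L = 5 + 1 + 4 = 10 (even)  ✓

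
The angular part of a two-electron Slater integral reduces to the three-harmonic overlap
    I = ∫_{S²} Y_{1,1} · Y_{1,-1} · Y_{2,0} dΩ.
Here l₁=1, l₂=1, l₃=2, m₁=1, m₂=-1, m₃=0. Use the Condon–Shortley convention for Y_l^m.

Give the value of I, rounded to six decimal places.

m-sum 0 ✓  L=4 even ✓  0≤2≤2 ✓
Π(2lᵢ+1) = 3×3×5 = 45
triangle coeff Δ(1,1,2) = 1/30
Σ_t [0,0]: t=0:+1/1 = 1/1
(3j)²=2/15 [(1 1 2; 0 0 0)], sign=+1
Σ_t [0,0]: t=0:+1/4 = 1/4
(3j)²=1/30 [(1 1 2; 1 -1 0)], sign=+1
⇒ 4πI² = 1/5
I = (+1)√(1/5/(4π)) = 0.12615663

0.126157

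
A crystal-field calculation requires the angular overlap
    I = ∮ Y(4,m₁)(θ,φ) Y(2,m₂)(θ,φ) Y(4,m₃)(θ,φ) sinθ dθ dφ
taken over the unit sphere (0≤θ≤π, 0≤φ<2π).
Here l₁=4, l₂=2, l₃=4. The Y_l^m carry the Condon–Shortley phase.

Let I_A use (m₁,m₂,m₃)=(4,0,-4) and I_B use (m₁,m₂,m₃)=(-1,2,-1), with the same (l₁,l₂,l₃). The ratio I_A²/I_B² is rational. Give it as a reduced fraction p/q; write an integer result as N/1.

98/75

l's match ⇒ only the (l;m) 3-j factors differ between A and B.
A: triangle coeff Δ(4,2,4) = 1/13860; Σ_t [0,0]: t=0:+1/2880 = 1/2880; (3j)²=28/495 [(4 2 4; 4 0 -4)], sign=+1
B: triangle coeff Δ(4,2,4) = 1/13860; Σ_t [2,2]: t=2:+1/144 = 1/144; (3j)²=10/231 [(4 2 4; -1 2 -1)], sign=-1
I_A²/I_B² = (28/495)/(10/231) = 98/75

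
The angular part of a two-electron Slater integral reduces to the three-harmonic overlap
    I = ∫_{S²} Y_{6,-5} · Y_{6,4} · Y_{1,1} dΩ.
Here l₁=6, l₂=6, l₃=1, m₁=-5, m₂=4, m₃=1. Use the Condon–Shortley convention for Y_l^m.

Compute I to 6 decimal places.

L=13 odd ⇒ parity kills the (l;000) factor ⇒ I = 0

0.000000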